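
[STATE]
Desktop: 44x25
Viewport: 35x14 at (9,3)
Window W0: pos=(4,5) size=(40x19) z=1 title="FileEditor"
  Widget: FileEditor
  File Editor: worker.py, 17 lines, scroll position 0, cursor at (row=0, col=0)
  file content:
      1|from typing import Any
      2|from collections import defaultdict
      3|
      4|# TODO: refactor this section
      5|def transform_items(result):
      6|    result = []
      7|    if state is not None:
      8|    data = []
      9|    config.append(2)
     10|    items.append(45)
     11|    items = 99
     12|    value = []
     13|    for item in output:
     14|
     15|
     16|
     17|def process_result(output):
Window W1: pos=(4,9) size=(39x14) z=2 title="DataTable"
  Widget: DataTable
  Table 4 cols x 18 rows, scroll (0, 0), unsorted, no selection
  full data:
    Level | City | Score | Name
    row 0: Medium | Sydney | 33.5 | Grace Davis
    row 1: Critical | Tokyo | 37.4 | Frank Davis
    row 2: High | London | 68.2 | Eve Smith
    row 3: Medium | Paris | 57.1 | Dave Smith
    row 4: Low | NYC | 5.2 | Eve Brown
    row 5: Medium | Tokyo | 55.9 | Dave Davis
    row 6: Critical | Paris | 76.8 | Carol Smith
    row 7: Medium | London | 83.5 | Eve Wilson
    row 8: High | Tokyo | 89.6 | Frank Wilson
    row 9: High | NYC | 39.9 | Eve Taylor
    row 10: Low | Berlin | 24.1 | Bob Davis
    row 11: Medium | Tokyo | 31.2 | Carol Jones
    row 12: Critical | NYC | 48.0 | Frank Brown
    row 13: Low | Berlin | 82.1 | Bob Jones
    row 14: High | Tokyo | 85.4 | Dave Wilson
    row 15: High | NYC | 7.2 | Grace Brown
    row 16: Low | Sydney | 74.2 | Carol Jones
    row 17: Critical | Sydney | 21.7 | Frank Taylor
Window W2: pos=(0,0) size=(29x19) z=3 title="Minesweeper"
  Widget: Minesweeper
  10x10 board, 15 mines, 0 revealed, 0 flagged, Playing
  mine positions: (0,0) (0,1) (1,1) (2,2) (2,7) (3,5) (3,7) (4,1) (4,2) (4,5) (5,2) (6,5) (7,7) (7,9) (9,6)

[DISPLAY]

■■                 ┃               
■■                 ┃               
■■                 ┃━━━━━━━━━━━━━━┓
■■                 ┃              ┃
■■                 ┃──────────────┨
■■                 ┃             ▲┃
■■                 ┃━━━━━━━━━━━━━┓┃
■■                 ┃             ┃┃
■■                 ┃─────────────┨┃
■■                 ┃me           ┃┃
                   ┃──────────   ┃┃
                   ┃ace Davis    ┃┃
                   ┃ank Davis    ┃┃
                   ┃e Smith      ┃┃


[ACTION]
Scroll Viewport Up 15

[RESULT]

━━━━━━━━━━━━━━━━━━━┓               
eper               ┃               
───────────────────┨               
■■                 ┃               
■■                 ┃               
■■                 ┃━━━━━━━━━━━━━━┓
■■                 ┃              ┃
■■                 ┃──────────────┨
■■                 ┃             ▲┃
■■                 ┃━━━━━━━━━━━━━┓┃
■■                 ┃             ┃┃
■■                 ┃─────────────┨┃
■■                 ┃me           ┃┃
                   ┃──────────   ┃┃


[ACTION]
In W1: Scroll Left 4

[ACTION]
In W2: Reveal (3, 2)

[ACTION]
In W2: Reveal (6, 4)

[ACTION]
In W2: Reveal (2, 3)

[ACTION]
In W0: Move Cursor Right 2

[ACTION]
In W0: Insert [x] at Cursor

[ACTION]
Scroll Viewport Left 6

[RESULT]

━━━━━━━━━━━━━━━━━━━━━━━━━┓         
inesweeper               ┃         
─────────────────────────┨         
■■■■■■■■                 ┃         
■■■■■■■■                 ┃         
■1■■■■■■                 ┃━━━━━━━━━
3■■■■■■■                 ┃         
■■■■■■■■                 ┃─────────
■■■■■■■■                 ┃         
■■1■■■■■                 ┃━━━━━━━━━
■■■■■■■■                 ┃         
■■■■■■■■                 ┃─────────
■■■■■■■■                 ┃me       
                         ┃─────────


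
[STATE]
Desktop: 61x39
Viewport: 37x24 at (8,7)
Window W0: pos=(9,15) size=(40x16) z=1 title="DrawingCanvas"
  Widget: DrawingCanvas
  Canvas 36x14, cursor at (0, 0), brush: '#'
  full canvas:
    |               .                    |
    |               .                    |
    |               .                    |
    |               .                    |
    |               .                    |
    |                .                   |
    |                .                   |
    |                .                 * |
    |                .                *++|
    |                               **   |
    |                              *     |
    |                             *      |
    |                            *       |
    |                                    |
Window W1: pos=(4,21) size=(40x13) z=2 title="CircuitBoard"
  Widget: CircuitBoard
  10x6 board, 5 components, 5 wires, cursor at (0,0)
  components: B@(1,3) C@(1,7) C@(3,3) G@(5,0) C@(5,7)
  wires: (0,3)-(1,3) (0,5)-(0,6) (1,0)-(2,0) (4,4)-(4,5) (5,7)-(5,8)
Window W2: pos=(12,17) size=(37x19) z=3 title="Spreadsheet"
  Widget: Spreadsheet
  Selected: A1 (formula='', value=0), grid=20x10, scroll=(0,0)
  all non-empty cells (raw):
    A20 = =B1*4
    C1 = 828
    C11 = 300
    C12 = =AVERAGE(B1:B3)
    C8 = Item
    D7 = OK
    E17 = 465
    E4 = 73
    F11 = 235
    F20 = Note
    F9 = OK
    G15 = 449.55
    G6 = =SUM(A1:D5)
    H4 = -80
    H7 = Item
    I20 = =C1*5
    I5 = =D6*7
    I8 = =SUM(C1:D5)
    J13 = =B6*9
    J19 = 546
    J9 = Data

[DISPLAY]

                                     
                                     
                                     
                                     
                                     
                                     
                                     
                                     
 ┏━━━━━━━━━━━━━━━━━━━━━━━━━━━━━━━━━━━
 ┃ DrawingCanvas                     
 ┠──┏━━━━━━━━━━━━━━━━━━━━━━━━━━━━━━━━
 ┃+ ┃ Spreadsheet                    
 ┃  ┠────────────────────────────────
 ┃  ┃A1:                             
━━━━┃       A       B       C       D
rcui┃--------------------------------
────┃  1      [0]       0     828    
0 1 ┃  2        0       0       0    
[.] ┃  3        0       0       0    
    ┃  4        0       0       0    
 ·  ┃  5        0       0       0    
 │  ┃  6        0       0       0    
 ·  ┃  7        0       0       0OK  
    ┃  8        0       0Item        


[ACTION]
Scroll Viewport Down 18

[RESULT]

 ┏━━━━━━━━━━━━━━━━━━━━━━━━━━━━━━━━━━━
 ┃ DrawingCanvas                     
 ┠──┏━━━━━━━━━━━━━━━━━━━━━━━━━━━━━━━━
 ┃+ ┃ Spreadsheet                    
 ┃  ┠────────────────────────────────
 ┃  ┃A1:                             
━━━━┃       A       B       C       D
rcui┃--------------------------------
────┃  1      [0]       0     828    
0 1 ┃  2        0       0       0    
[.] ┃  3        0       0       0    
    ┃  4        0       0       0    
 ·  ┃  5        0       0       0    
 │  ┃  6        0       0       0    
 ·  ┃  7        0       0       0OK  
    ┃  8        0       0Item        
    ┃  9        0       0       0    
    ┃ 10        0       0       0    
━━━━┃ 11        0       0     300    
    ┃ 12        0       0       0    
    ┗━━━━━━━━━━━━━━━━━━━━━━━━━━━━━━━━
                                     
                                     
                                     


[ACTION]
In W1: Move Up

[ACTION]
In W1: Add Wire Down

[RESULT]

 ┏━━━━━━━━━━━━━━━━━━━━━━━━━━━━━━━━━━━
 ┃ DrawingCanvas                     
 ┠──┏━━━━━━━━━━━━━━━━━━━━━━━━━━━━━━━━
 ┃+ ┃ Spreadsheet                    
 ┃  ┠────────────────────────────────
 ┃  ┃A1:                             
━━━━┃       A       B       C       D
rcui┃--------------------------------
────┃  1      [0]       0     828    
0 1 ┃  2        0       0       0    
[.] ┃  3        0       0       0    
 │  ┃  4        0       0       0    
 ·  ┃  5        0       0       0    
 │  ┃  6        0       0       0    
 ·  ┃  7        0       0       0OK  
    ┃  8        0       0Item        
    ┃  9        0       0       0    
    ┃ 10        0       0       0    
━━━━┃ 11        0       0     300    
    ┃ 12        0       0       0    
    ┗━━━━━━━━━━━━━━━━━━━━━━━━━━━━━━━━
                                     
                                     
                                     


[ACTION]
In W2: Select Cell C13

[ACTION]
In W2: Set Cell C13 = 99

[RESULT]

 ┏━━━━━━━━━━━━━━━━━━━━━━━━━━━━━━━━━━━
 ┃ DrawingCanvas                     
 ┠──┏━━━━━━━━━━━━━━━━━━━━━━━━━━━━━━━━
 ┃+ ┃ Spreadsheet                    
 ┃  ┠────────────────────────────────
 ┃  ┃C13: 99                         
━━━━┃       A       B       C       D
rcui┃--------------------------------
────┃  1        0       0     828    
0 1 ┃  2        0       0       0    
[.] ┃  3        0       0       0    
 │  ┃  4        0       0       0    
 ·  ┃  5        0       0       0    
 │  ┃  6        0       0       0    
 ·  ┃  7        0       0       0OK  
    ┃  8        0       0Item        
    ┃  9        0       0       0    
    ┃ 10        0       0       0    
━━━━┃ 11        0       0     300    
    ┃ 12        0       0       0    
    ┗━━━━━━━━━━━━━━━━━━━━━━━━━━━━━━━━
                                     
                                     
                                     


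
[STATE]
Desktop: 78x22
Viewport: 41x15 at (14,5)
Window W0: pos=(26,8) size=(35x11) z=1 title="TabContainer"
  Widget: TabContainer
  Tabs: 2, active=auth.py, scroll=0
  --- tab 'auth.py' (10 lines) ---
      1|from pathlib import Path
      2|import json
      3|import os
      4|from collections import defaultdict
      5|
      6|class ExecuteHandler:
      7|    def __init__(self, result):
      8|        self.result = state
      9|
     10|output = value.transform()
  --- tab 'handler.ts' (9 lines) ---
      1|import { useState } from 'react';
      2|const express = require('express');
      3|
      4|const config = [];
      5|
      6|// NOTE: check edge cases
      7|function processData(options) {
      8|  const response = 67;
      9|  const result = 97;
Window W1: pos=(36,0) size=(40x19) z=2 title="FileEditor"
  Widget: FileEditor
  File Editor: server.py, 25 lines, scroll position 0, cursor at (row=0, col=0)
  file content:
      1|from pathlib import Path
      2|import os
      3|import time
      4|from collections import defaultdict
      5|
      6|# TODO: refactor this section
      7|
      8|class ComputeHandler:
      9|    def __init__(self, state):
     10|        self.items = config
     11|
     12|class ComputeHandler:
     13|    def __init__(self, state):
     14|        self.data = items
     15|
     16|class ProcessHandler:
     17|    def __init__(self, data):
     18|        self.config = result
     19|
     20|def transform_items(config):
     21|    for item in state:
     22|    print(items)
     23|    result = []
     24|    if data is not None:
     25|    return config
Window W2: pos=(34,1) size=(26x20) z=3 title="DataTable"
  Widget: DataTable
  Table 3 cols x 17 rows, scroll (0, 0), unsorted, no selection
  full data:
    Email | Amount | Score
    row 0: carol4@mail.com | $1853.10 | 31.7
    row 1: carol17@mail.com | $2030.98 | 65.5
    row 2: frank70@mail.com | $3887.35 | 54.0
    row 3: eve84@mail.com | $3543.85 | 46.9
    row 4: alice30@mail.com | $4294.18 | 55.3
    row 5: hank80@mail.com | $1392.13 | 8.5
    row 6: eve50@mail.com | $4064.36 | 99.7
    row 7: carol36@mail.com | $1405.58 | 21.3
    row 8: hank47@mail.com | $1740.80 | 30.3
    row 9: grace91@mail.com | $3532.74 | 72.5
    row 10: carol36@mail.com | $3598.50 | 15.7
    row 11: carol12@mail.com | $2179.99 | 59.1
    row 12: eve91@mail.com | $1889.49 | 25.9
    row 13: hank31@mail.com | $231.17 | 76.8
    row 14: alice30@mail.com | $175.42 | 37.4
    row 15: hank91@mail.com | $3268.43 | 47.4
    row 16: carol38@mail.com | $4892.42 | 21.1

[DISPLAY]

                    ┃────────────────┼───
                    ┃carol4@mail.com │$18
                    ┃carol17@mail.com│$20
            ┏━━━━━━━┃frank70@mail.com│$38
            ┃ TabCon┃eve84@mail.com  │$35
            ┠───────┃alice30@mail.com│$42
            ┃[auth.p┃hank80@mail.com │$13
            ┃───────┃eve50@mail.com  │$40
            ┃from pa┃carol36@mail.com│$14
            ┃import ┃hank47@mail.com │$17
            ┃import ┃grace91@mail.com│$35
            ┃from co┃carol36@mail.com│$35
            ┃       ┃carol12@mail.com│$21
            ┗━━━━━━━┃eve91@mail.com  │$18
                    ┃hank31@mail.com │$23


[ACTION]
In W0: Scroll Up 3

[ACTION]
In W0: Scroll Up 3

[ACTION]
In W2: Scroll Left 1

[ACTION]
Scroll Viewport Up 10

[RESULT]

                      ┏━━━━━━━━━━━━━━━━━━
                    ┏━━━━━━━━━━━━━━━━━━━━
                    ┃ DataTable          
                    ┠────────────────────
                    ┃Email           │Amo
                    ┃────────────────┼───
                    ┃carol4@mail.com │$18
                    ┃carol17@mail.com│$20
            ┏━━━━━━━┃frank70@mail.com│$38
            ┃ TabCon┃eve84@mail.com  │$35
            ┠───────┃alice30@mail.com│$42
            ┃[auth.p┃hank80@mail.com │$13
            ┃───────┃eve50@mail.com  │$40
            ┃from pa┃carol36@mail.com│$14
            ┃import ┃hank47@mail.com │$17


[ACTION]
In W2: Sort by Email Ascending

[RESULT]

                      ┏━━━━━━━━━━━━━━━━━━
                    ┏━━━━━━━━━━━━━━━━━━━━
                    ┃ DataTable          
                    ┠────────────────────
                    ┃Email          ▲│Amo
                    ┃────────────────┼───
                    ┃alice30@mail.com│$42
                    ┃alice30@mail.com│$17
            ┏━━━━━━━┃carol12@mail.com│$21
            ┃ TabCon┃carol17@mail.com│$20
            ┠───────┃carol36@mail.com│$14
            ┃[auth.p┃carol36@mail.com│$35
            ┃───────┃carol38@mail.com│$48
            ┃from pa┃carol4@mail.com │$18
            ┃import ┃eve50@mail.com  │$40


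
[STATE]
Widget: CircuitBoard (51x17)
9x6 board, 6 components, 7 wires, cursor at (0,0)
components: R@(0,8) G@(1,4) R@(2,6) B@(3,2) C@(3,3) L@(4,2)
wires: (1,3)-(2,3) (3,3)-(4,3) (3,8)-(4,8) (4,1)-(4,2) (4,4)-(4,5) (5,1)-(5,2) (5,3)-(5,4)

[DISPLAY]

   0 1 2 3 4 5 6 7 8                               
0  [.]                              R              
                                                   
1               ·   G                              
                │                                  
2               ·           R                      
                                                   
3           B   C                   ·              
                │                   │              
4       · ─ L   ·   · ─ ·           ·              
                                                   
5       · ─ ·   · ─ ·                              
Cursor: (0,0)                                      
                                                   
                                                   
                                                   
                                                   


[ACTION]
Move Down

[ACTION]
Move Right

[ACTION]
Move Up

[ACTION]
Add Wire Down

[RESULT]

   0 1 2 3 4 5 6 7 8                               
0      [.]                          R              
        │                                          
1       ·       ·   G                              
                │                                  
2               ·           R                      
                                                   
3           B   C                   ·              
                │                   │              
4       · ─ L   ·   · ─ ·           ·              
                                                   
5       · ─ ·   · ─ ·                              
Cursor: (0,1)                                      
                                                   
                                                   
                                                   
                                                   


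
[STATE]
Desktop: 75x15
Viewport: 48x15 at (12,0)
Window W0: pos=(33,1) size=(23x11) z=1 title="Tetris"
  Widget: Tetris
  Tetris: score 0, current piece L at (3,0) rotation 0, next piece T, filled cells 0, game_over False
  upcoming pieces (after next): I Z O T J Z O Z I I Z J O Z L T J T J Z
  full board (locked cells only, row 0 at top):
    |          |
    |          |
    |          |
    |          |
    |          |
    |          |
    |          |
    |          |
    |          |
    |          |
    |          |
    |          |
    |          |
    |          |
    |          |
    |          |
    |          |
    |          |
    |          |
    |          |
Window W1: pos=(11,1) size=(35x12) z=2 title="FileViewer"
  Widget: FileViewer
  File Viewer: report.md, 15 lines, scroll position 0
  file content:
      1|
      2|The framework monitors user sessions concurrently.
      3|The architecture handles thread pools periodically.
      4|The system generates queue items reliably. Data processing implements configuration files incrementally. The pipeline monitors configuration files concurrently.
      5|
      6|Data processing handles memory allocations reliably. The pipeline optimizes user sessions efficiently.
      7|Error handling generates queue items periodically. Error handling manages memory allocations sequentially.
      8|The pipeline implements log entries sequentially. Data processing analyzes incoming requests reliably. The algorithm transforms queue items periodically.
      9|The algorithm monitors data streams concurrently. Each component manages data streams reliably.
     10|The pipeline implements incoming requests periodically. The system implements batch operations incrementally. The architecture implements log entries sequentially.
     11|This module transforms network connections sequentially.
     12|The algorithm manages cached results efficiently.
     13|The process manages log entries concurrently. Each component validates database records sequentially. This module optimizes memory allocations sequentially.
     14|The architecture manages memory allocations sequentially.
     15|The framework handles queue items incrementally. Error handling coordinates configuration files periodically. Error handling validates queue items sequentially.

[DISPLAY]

                                                
━━━━━━━━━━━━━━━━━━━━━━━━━━━━━━━━━┓━━━━━━━━━┓    
 FileViewer                      ┃         ┃    
─────────────────────────────────┨─────────┨    
                                ▲┃ext:     ┃    
The framework monitors user sess█┃▒        ┃    
The architecture handles thread ░┃▒▒       ┃    
The system generates queue items░┃         ┃    
                                ░┃         ┃    
Data processing handles memory a░┃         ┃    
Error handling generates queue i░┃core:    ┃    
The pipeline implements log entr▼┃━━━━━━━━━┛    
━━━━━━━━━━━━━━━━━━━━━━━━━━━━━━━━━┛              
                                                
                                                


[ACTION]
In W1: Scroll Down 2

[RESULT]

                                                
━━━━━━━━━━━━━━━━━━━━━━━━━━━━━━━━━┓━━━━━━━━━┓    
 FileViewer                      ┃         ┃    
─────────────────────────────────┨─────────┨    
The architecture handles thread ▲┃ext:     ┃    
The system generates queue items░┃▒        ┃    
                                █┃▒▒       ┃    
Data processing handles memory a░┃         ┃    
Error handling generates queue i░┃         ┃    
The pipeline implements log entr░┃         ┃    
The algorithm monitors data stre░┃core:    ┃    
The pipeline implements incoming▼┃━━━━━━━━━┛    
━━━━━━━━━━━━━━━━━━━━━━━━━━━━━━━━━┛              
                                                
                                                


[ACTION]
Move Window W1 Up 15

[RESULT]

━━━━━━━━━━━━━━━━━━━━━━━━━━━━━━━━━┓              
 FileViewer                      ┃━━━━━━━━━┓    
─────────────────────────────────┨         ┃    
The architecture handles thread ▲┃─────────┨    
The system generates queue items░┃ext:     ┃    
                                █┃▒        ┃    
Data processing handles memory a░┃▒▒       ┃    
Error handling generates queue i░┃         ┃    
The pipeline implements log entr░┃         ┃    
The algorithm monitors data stre░┃         ┃    
The pipeline implements incoming▼┃core:    ┃    
━━━━━━━━━━━━━━━━━━━━━━━━━━━━━━━━━┛━━━━━━━━━┛    
                                                
                                                
                                                


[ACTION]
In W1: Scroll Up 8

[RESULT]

━━━━━━━━━━━━━━━━━━━━━━━━━━━━━━━━━┓              
 FileViewer                      ┃━━━━━━━━━┓    
─────────────────────────────────┨         ┃    
                                ▲┃─────────┨    
The framework monitors user sess█┃ext:     ┃    
The architecture handles thread ░┃▒        ┃    
The system generates queue items░┃▒▒       ┃    
                                ░┃         ┃    
Data processing handles memory a░┃         ┃    
Error handling generates queue i░┃         ┃    
The pipeline implements log entr▼┃core:    ┃    
━━━━━━━━━━━━━━━━━━━━━━━━━━━━━━━━━┛━━━━━━━━━┛    
                                                
                                                
                                                


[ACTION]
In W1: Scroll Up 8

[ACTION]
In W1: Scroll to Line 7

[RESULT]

━━━━━━━━━━━━━━━━━━━━━━━━━━━━━━━━━┓              
 FileViewer                      ┃━━━━━━━━━┓    
─────────────────────────────────┨         ┃    
Error handling generates queue i▲┃─────────┨    
The pipeline implements log entr░┃ext:     ┃    
The algorithm monitors data stre░┃▒        ┃    
The pipeline implements incoming░┃▒▒       ┃    
This module transforms network c░┃         ┃    
The algorithm manages cached res░┃         ┃    
The process manages log entries █┃         ┃    
The architecture manages memory ▼┃core:    ┃    
━━━━━━━━━━━━━━━━━━━━━━━━━━━━━━━━━┛━━━━━━━━━┛    
                                                
                                                
                                                


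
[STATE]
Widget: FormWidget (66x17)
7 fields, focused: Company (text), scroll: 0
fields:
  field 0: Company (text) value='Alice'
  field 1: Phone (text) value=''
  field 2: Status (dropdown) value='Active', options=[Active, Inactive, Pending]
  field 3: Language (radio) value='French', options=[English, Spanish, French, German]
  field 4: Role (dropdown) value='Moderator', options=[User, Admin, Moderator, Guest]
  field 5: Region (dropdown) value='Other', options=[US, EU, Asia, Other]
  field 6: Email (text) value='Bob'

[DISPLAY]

> Company:    [Alice                                             ]
  Phone:      [                                                  ]
  Status:     [Active                                           ▼]
  Language:   ( ) English  ( ) Spanish  (●) French  ( ) German    
  Role:       [Moderator                                        ▼]
  Region:     [Other                                            ▼]
  Email:      [Bob                                               ]
                                                                  
                                                                  
                                                                  
                                                                  
                                                                  
                                                                  
                                                                  
                                                                  
                                                                  
                                                                  


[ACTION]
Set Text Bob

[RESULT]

> Company:    [Bob                                               ]
  Phone:      [                                                  ]
  Status:     [Active                                           ▼]
  Language:   ( ) English  ( ) Spanish  (●) French  ( ) German    
  Role:       [Moderator                                        ▼]
  Region:     [Other                                            ▼]
  Email:      [Bob                                               ]
                                                                  
                                                                  
                                                                  
                                                                  
                                                                  
                                                                  
                                                                  
                                                                  
                                                                  
                                                                  


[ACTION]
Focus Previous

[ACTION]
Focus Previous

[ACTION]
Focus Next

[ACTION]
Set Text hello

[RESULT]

  Company:    [Bob                                               ]
  Phone:      [                                                  ]
  Status:     [Active                                           ▼]
  Language:   ( ) English  ( ) Spanish  (●) French  ( ) German    
  Role:       [Moderator                                        ▼]
  Region:     [Other                                            ▼]
> Email:      [hello                                             ]
                                                                  
                                                                  
                                                                  
                                                                  
                                                                  
                                                                  
                                                                  
                                                                  
                                                                  
                                                                  


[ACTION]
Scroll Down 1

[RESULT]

  Phone:      [                                                  ]
  Status:     [Active                                           ▼]
  Language:   ( ) English  ( ) Spanish  (●) French  ( ) German    
  Role:       [Moderator                                        ▼]
  Region:     [Other                                            ▼]
> Email:      [hello                                             ]
                                                                  
                                                                  
                                                                  
                                                                  
                                                                  
                                                                  
                                                                  
                                                                  
                                                                  
                                                                  
                                                                  


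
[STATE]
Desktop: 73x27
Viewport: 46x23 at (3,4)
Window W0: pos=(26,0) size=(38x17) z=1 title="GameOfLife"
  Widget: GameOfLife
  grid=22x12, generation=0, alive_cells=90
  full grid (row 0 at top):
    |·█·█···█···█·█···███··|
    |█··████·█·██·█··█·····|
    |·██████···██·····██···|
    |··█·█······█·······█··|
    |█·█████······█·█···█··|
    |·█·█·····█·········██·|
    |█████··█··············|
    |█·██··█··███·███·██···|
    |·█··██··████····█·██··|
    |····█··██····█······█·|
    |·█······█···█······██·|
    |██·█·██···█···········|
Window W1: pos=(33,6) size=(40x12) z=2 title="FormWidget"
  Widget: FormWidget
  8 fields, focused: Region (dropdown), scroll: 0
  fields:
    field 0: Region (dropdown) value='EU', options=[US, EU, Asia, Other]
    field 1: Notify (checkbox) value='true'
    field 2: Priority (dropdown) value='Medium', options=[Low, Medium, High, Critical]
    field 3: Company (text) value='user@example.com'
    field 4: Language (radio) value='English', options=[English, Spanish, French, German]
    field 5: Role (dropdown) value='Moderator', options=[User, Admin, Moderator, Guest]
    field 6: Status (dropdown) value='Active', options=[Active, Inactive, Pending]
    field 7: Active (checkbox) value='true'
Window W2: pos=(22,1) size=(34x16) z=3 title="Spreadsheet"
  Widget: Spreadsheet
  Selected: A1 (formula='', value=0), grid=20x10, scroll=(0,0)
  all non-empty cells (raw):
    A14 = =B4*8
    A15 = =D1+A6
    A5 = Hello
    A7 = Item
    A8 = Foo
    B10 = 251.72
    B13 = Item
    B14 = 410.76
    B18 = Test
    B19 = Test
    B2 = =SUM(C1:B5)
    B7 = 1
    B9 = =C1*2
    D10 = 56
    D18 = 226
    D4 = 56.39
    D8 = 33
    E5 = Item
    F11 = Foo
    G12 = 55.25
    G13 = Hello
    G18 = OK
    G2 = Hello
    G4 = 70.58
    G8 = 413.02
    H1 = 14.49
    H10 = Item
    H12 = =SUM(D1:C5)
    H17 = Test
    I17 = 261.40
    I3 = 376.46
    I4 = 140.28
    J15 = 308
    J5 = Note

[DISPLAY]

                   ┃A1:                       
                   ┃       A       B       C  
                   ┃--------------------------
                   ┃  1      [0]       0      
                   ┃  2        0#CIRC!        
                   ┃  3        0       0      
                   ┃  4        0       0      
                   ┃  5 Hello          0      
                   ┃  6        0       0      
                   ┃  7 Item           1      
                   ┃  8 Foo            0      
                   ┃  9        0       0      
                   ┗━━━━━━━━━━━━━━━━━━━━━━━━━━
                              ┗━━━━━━━━━━━━━━━
                                              
                                              
                                              
                                              
                                              
                                              
                                              
                                              
                                              


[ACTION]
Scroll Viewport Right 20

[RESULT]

A1:                             ┃       ┃     
       A       B       C       D┃       ┃     
--------------------------------┃━━━━━━━━━━━━━
  1      [0]       0       0    ┃             
  2        0#CIRC!         0    ┃─────────────
  3        0       0       0    ┃             
  4        0       0       0   5┃             
  5 Hello          0       0    ┃             
  6        0       0       0    ┃ample.com    
  7 Item           1       0    ┃ish  ( ) Span
  8 Foo            0       0    ┃or           
  9        0       0       0    ┃             
━━━━━━━━━━━━━━━━━━━━━━━━━━━━━━━━┛             
          ┗━━━━━━━━━━━━━━━━━━━━━━━━━━━━━━━━━━━
                                              
                                              
                                              
                                              
                                              
                                              
                                              
                                              
                                              


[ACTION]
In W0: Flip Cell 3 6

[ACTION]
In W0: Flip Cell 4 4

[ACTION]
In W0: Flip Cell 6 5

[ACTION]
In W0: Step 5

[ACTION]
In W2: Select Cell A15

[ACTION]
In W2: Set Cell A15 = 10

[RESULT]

A15: 10                         ┃       ┃     
       A       B       C       D┃       ┃     
--------------------------------┃━━━━━━━━━━━━━
  1        0       0       0    ┃             
  2        0#CIRC!         0    ┃─────────────
  3        0       0       0    ┃             
  4        0       0       0   5┃             
  5 Hello          0       0    ┃             
  6        0       0       0    ┃ample.com    
  7 Item           1       0    ┃ish  ( ) Span
  8 Foo            0       0    ┃or           
  9        0       0       0    ┃             
━━━━━━━━━━━━━━━━━━━━━━━━━━━━━━━━┛             
          ┗━━━━━━━━━━━━━━━━━━━━━━━━━━━━━━━━━━━
                                              
                                              
                                              
                                              
                                              
                                              
                                              
                                              
                                              


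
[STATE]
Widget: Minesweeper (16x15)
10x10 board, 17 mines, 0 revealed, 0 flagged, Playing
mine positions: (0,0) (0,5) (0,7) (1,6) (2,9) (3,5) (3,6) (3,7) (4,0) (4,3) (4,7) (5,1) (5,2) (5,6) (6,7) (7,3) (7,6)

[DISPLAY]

■■■■■■■■■■      
■■■■■■■■■■      
■■■■■■■■■■      
■■■■■■■■■■      
■■■■■■■■■■      
■■■■■■■■■■      
■■■■■■■■■■      
■■■■■■■■■■      
■■■■■■■■■■      
■■■■■■■■■■      
                
                
                
                
                


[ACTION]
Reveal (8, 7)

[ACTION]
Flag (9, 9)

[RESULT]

■■■■■■■■■■      
■■■■■■■■■■      
■■■■■■■■■■      
■■■■■■■■■■      
■■■■■■■■■■      
■■■■■■■■■■      
■■■■■■■■■■      
■■■■■■■■■■      
■■■■■■■1■■      
■■■■■■■■■⚑      
                
                
                
                
                


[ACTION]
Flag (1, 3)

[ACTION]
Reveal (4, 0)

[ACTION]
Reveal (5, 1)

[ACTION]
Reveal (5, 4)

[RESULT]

✹■■■■✹■✹■■      
■■■⚑■■✹■■■      
■■■■■■■■■✹      
■■■■■✹✹✹■■      
✹■■✹■■■✹■■      
■✹✹■■■✹■■■      
■■■■■■■✹■■      
■■■✹■■✹■■■      
■■■■■■■1■■      
■■■■■■■■■⚑      
                
                
                
                
                


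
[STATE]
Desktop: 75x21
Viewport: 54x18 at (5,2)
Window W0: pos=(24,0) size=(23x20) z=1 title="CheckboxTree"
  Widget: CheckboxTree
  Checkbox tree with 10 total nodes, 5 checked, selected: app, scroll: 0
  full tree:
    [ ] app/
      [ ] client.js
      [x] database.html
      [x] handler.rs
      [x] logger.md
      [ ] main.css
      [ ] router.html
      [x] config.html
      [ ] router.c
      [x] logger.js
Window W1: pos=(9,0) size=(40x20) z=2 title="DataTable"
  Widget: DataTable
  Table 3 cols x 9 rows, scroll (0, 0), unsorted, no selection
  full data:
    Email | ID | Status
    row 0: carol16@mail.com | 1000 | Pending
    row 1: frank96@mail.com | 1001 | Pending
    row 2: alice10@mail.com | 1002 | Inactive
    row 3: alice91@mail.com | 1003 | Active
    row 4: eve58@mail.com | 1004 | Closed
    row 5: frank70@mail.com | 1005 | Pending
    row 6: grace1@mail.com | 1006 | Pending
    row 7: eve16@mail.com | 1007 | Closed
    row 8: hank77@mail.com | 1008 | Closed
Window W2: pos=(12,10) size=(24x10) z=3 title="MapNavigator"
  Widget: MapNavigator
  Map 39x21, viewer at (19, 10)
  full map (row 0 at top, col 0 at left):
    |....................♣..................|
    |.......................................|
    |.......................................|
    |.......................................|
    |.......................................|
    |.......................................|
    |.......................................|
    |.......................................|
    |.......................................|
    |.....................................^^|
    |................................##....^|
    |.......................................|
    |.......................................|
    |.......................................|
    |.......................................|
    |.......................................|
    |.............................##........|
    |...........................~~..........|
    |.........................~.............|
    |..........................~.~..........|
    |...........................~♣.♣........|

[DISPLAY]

    ┠──────────────────────────────────────┨          
    ┃Email           │ID  │Status          ┃          
    ┃────────────────┼────┼────────        ┃          
    ┃carol16@mail.com│1000│Pending         ┃          
    ┃frank96@mail.com│1001│Pending         ┃          
    ┃alice10@mail.com│1002│Inactive        ┃          
    ┃alice91@mail.com│1003│Active          ┃          
    ┃eve58@mail.com  │1004│Closed          ┃          
    ┃fr┏━━━━━━━━━━━━━━━━━━━━━━┓ing         ┃          
    ┃gr┃ MapNavigator         ┃ing         ┃          
    ┃ev┠──────────────────────┨ed          ┃          
    ┃ha┃......................┃ed          ┃          
    ┃  ┃......................┃            ┃          
    ┃  ┃......................┃            ┃          
    ┃  ┃...........@..........┃            ┃          
    ┃  ┃......................┃            ┃          
    ┃  ┃......................┃            ┃          
    ┗━━┗━━━━━━━━━━━━━━━━━━━━━━┛━━━━━━━━━━━━┛          


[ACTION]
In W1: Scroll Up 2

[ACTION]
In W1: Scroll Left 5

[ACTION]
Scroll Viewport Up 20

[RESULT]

    ┏━━━━━━━━━━━━━━━━━━━━━━━━━━━━━━━━━━━━━━┓          
    ┃ DataTable                            ┃          
    ┠──────────────────────────────────────┨          
    ┃Email           │ID  │Status          ┃          
    ┃────────────────┼────┼────────        ┃          
    ┃carol16@mail.com│1000│Pending         ┃          
    ┃frank96@mail.com│1001│Pending         ┃          
    ┃alice10@mail.com│1002│Inactive        ┃          
    ┃alice91@mail.com│1003│Active          ┃          
    ┃eve58@mail.com  │1004│Closed          ┃          
    ┃fr┏━━━━━━━━━━━━━━━━━━━━━━┓ing         ┃          
    ┃gr┃ MapNavigator         ┃ing         ┃          
    ┃ev┠──────────────────────┨ed          ┃          
    ┃ha┃......................┃ed          ┃          
    ┃  ┃......................┃            ┃          
    ┃  ┃......................┃            ┃          
    ┃  ┃...........@..........┃            ┃          
    ┃  ┃......................┃            ┃          
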